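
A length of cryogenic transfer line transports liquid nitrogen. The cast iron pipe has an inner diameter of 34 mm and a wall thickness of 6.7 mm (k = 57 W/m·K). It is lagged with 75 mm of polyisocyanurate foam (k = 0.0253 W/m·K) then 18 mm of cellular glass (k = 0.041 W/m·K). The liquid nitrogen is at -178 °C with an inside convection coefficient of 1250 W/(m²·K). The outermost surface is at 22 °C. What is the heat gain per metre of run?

Treating each annulus and film as a series resistance:
R_inner film = 1/(h_i·2πr₁L) = 1/(1250×2π×0.017×1) = 0.00749 K/W
R_cast iron pipe wall = ln(23.7/17)/(2π×57×1) = 9.277×10^-4 K/W
R_polyisocyanurate foam = ln(98.7/23.7)/(2π×0.0253×1) = 8.974 K/W
R_cellular glass = ln(116.7/98.7)/(2π×0.041×1) = 0.6503 K/W
R_total = 9.633 K/W
Q = ΔT/R_total = 200/9.633

q′ ≈ 20.8 W/m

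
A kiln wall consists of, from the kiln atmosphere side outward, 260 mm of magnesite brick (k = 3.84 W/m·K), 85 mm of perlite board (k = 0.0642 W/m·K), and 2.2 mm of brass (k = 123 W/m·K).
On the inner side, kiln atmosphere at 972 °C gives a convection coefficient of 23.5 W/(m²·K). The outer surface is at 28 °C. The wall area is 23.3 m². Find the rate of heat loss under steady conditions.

Model the wall as resistances in series:
R_inner film = 1/(h_i·A) = 1/(23.5×23.3) = 0.001826 K/W
R_magnesite brick = L/(kA) = 0.26/(3.84×23.3) = 0.002906 K/W
R_perlite board = L/(kA) = 0.085/(0.0642×23.3) = 0.05682 K/W
R_brass = L/(kA) = 0.0022/(123×23.3) = 7.676×10^-7 K/W
R_total = 0.06156 K/W
Q = ΔT / R_total = 944 / 0.06156

Q ≈ 15300 W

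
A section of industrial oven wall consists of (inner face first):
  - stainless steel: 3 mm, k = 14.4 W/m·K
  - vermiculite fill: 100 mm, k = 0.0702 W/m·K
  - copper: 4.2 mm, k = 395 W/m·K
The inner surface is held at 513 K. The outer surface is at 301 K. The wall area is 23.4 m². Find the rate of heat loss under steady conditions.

Treating each layer as a thermal resistance in series:
R_stainless steel = L/(kA) = 0.003/(14.4×23.4) = 8.903×10^-6 K/W
R_vermiculite fill = L/(kA) = 0.1/(0.0702×23.4) = 0.06088 K/W
R_copper = L/(kA) = 0.0042/(395×23.4) = 4.544×10^-7 K/W
R_total = 0.06089 K/W
Q = ΔT / R_total = 212 / 0.06089

Q ≈ 3480 W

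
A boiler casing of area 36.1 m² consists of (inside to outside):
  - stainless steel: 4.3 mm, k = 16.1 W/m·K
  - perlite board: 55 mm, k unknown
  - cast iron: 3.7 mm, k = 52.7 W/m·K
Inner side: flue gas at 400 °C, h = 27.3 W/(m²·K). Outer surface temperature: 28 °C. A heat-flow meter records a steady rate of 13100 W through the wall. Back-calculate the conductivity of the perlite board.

k ≈ 0.0557 W/(m·K)

Treating each layer as a thermal resistance in series:
R_inner film = 1/(h_i·A) = 1/(27.3×36.1) = 0.001015 K/W
R_stainless steel = L/(kA) = 0.0043/(16.1×36.1) = 7.398×10^-6 K/W
R_cast iron = L/(kA) = 0.0037/(52.7×36.1) = 1.945×10^-6 K/W
Sum of known resistances R_other = 0.001024 K/W
Total R = ΔT/Q = 372/13100 = 0.0284 K/W
R_perlite board = R_total − R_other = 0.02737 K/W
k = L/(R·A) = 0.055/(0.02737×36.1)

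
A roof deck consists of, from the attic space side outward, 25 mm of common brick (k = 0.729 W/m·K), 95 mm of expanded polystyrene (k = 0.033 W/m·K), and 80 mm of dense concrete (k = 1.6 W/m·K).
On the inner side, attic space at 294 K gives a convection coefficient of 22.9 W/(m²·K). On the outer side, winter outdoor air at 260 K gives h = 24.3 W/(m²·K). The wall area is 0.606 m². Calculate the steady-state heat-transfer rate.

Q ≈ 6.76 W

Series thermal resistances:
R_inner film = 1/(h_i·A) = 1/(22.9×0.606) = 0.07206 K/W
R_common brick = L/(kA) = 0.025/(0.729×0.606) = 0.05659 K/W
R_expanded polystyrene = L/(kA) = 0.095/(0.033×0.606) = 4.75 K/W
R_dense concrete = L/(kA) = 0.08/(1.6×0.606) = 0.08251 K/W
R_outer film = 1/(h_o·A) = 1/(24.3×0.606) = 0.06791 K/W
R_total = 5.03 K/W
Q = ΔT / R_total = 34 / 5.03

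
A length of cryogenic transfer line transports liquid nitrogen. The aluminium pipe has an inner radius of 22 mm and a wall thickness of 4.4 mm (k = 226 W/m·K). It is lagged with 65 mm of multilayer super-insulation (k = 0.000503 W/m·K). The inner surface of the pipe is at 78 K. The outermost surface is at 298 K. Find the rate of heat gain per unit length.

Cylindrical conduction, so R = ln(r₂/r₁)/(2πkL) per layer, in series:
R_aluminium pipe wall = ln(26.4/22)/(2π×226×1) = 1.284×10^-4 K/W
R_multilayer super-insulation = ln(91.4/26.4)/(2π×0.000503×1) = 392.9 K/W
R_total = 392.9 K/W
Q = ΔT/R_total = 220/392.9

q′ ≈ 0.56 W/m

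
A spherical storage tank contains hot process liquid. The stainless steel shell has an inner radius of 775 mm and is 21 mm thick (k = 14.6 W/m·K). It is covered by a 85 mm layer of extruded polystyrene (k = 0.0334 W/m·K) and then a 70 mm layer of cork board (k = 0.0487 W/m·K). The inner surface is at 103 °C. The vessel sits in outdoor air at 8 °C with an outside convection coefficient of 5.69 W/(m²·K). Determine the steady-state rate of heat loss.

Spherical conduction: R = (1/r_in − 1/r_out)/(4πk) per layer; series-sum.
R_stainless steel shell = (1/0.775 − 1/0.796)/(4π×14.6) = 1.855×10^-4 K/W
R_extruded polystyrene = (1/0.796 − 1/0.881)/(4π×0.0334) = 0.2888 K/W
R_cork board = (1/0.881 − 1/0.951)/(4π×0.0487) = 0.1365 K/W
R_outer film = 1/(h·4πr_o²) = 1/(5.69×4π×0.951²) = 0.01546 K/W
R_total = 0.441 K/W
Q = ΔT/R_total = 95/0.441

Q ≈ 215 W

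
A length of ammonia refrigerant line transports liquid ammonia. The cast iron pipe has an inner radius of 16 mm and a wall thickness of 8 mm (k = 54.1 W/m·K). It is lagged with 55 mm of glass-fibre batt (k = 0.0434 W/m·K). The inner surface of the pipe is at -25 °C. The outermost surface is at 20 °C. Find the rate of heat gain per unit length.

q′ ≈ 10.3 W/m

Treating each annulus and film as a series resistance:
R_cast iron pipe wall = ln(24/16)/(2π×54.1×1) = 0.001193 K/W
R_glass-fibre batt = ln(79/24)/(2π×0.0434×1) = 4.369 K/W
R_total = 4.37 K/W
Q = ΔT/R_total = 45/4.37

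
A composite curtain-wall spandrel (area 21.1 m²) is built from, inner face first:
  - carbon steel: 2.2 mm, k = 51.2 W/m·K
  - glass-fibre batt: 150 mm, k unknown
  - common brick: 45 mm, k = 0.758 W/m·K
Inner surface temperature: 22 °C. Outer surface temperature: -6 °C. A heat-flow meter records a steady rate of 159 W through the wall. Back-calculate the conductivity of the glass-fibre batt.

Series thermal resistances:
R_carbon steel = L/(kA) = 0.0022/(51.2×21.1) = 2.036×10^-6 K/W
R_common brick = L/(kA) = 0.045/(0.758×21.1) = 0.002814 K/W
Sum of known resistances R_other = 0.002816 K/W
Total R = ΔT/Q = 28/159 = 0.1761 K/W
R_glass-fibre batt = R_total − R_other = 0.1733 K/W
k = L/(R·A) = 0.15/(0.1733×21.1)

k ≈ 0.041 W/(m·K)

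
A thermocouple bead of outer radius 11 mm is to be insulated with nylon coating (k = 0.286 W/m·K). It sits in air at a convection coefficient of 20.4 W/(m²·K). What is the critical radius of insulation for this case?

For a sphere r_cr = 2k/h = 2×0.286/20.4
r_cr = 28 mm; since the bare radius (11 mm) is below r_cr, adding a thin layer of insulation will *increase* heat loss.

r_cr ≈ 28 mm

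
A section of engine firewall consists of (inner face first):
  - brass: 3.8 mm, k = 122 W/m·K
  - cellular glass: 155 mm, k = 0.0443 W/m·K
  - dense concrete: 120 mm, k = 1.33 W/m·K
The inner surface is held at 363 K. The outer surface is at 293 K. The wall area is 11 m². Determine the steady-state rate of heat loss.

Thermal resistances in series:
R_brass = L/(kA) = 0.0038/(122×11) = 2.832×10^-6 K/W
R_cellular glass = L/(kA) = 0.155/(0.0443×11) = 0.3181 K/W
R_dense concrete = L/(kA) = 0.12/(1.33×11) = 0.008202 K/W
R_total = 0.3263 K/W
Q = ΔT / R_total = 70 / 0.3263

Q ≈ 215 W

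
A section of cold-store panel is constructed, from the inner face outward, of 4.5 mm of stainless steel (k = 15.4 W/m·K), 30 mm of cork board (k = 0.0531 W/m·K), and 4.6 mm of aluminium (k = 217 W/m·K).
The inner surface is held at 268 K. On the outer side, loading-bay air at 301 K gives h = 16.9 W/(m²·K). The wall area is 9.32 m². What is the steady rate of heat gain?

Q ≈ 493 W

Model the wall as resistances in series:
R_stainless steel = L/(kA) = 0.0045/(15.4×9.32) = 3.135×10^-5 K/W
R_cork board = L/(kA) = 0.03/(0.0531×9.32) = 0.06062 K/W
R_aluminium = L/(kA) = 0.0046/(217×9.32) = 2.274×10^-6 K/W
R_outer film = 1/(h_o·A) = 1/(16.9×9.32) = 0.006349 K/W
R_total = 0.067 K/W
Q = ΔT / R_total = 33 / 0.067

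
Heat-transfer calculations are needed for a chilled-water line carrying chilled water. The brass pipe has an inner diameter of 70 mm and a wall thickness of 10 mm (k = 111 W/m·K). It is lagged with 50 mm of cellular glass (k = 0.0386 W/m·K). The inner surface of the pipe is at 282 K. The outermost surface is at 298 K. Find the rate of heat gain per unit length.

q′ ≈ 5.19 W/m

Radial resistances (cylindrical: R_cond = ln(r_o/r_i)/(2πkL), R_conv = 1/(h·2πrL)):
R_brass pipe wall = ln(45/35)/(2π×111×1) = 3.603×10^-4 K/W
R_cellular glass = ln(95/45)/(2π×0.0386×1) = 3.081 K/W
R_total = 3.081 K/W
Q = ΔT/R_total = 16/3.081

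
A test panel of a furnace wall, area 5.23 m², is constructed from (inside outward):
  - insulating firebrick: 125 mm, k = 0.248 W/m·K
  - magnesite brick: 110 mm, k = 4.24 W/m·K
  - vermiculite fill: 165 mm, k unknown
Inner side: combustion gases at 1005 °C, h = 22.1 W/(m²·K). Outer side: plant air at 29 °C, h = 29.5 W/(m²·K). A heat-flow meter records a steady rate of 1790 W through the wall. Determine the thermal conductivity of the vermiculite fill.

Using the resistance-network approach (series):
R_inner film = 1/(h_i·A) = 1/(22.1×5.23) = 0.008652 K/W
R_insulating firebrick = L/(kA) = 0.125/(0.248×5.23) = 0.09637 K/W
R_magnesite brick = L/(kA) = 0.11/(4.24×5.23) = 0.00496 K/W
R_outer film = 1/(h_o·A) = 1/(29.5×5.23) = 0.006482 K/W
Sum of known resistances R_other = 0.1165 K/W
Total R = ΔT/Q = 976/1790 = 0.5453 K/W
R_vermiculite fill = R_total − R_other = 0.4288 K/W
k = L/(R·A) = 0.165/(0.4288×5.23)

k ≈ 0.0736 W/(m·K)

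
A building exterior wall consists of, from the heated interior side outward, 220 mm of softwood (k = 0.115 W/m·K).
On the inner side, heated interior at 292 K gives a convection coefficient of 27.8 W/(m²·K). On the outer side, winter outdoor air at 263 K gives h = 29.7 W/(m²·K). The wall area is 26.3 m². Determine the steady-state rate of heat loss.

Q ≈ 385 W

Model the wall as resistances in series:
R_inner film = 1/(h_i·A) = 1/(27.8×26.3) = 0.001368 K/W
R_softwood = L/(kA) = 0.22/(0.115×26.3) = 0.07274 K/W
R_outer film = 1/(h_o·A) = 1/(29.7×26.3) = 0.00128 K/W
R_total = 0.07539 K/W
Q = ΔT / R_total = 29 / 0.07539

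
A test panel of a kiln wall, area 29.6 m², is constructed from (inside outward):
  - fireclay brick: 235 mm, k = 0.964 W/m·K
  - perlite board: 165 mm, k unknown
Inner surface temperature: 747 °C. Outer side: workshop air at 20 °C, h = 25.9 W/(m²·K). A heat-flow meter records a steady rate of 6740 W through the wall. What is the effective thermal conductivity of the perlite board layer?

k ≈ 0.0567 W/(m·K)

Treating each layer as a thermal resistance in series:
R_fireclay brick = L/(kA) = 0.235/(0.964×29.6) = 0.008236 K/W
R_outer film = 1/(h_o·A) = 1/(25.9×29.6) = 0.001304 K/W
Sum of known resistances R_other = 0.00954 K/W
Total R = ΔT/Q = 727/6740 = 0.1079 K/W
R_perlite board = R_total − R_other = 0.09832 K/W
k = L/(R·A) = 0.165/(0.09832×29.6)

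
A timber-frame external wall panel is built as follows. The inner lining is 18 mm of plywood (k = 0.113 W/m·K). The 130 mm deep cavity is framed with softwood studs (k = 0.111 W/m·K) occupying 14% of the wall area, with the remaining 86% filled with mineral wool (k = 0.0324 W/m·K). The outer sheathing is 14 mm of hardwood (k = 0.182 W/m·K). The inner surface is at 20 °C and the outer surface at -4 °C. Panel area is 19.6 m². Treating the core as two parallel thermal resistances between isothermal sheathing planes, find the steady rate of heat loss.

Sheathing layers in series; stud and cavity paths in parallel between them.
R_inner = 0.018/(0.113×19.6) = 0.008127 K/W
R_stud  = 0.13/(0.111×0.14×19.6) = 0.4268 K/W
R_cav   = 0.13/(0.0324×0.86×19.6) = 0.238 K/W
1/R_core = 1/R_stud + 1/R_cav → R_core = 0.1528 K/W
R_outer = 0.014/(0.182×19.6) = 0.003925 K/W
R_total = 0.1649 K/W
Q = ΔT/R_total = 24/0.1649

Q ≈ 146 W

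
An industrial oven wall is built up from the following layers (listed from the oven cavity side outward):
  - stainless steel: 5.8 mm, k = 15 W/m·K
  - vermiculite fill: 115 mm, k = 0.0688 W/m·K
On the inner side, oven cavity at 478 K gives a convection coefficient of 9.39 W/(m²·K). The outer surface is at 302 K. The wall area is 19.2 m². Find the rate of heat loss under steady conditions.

Model the wall as resistances in series:
R_inner film = 1/(h_i·A) = 1/(9.39×19.2) = 0.005547 K/W
R_stainless steel = L/(kA) = 0.0058/(15×19.2) = 2.014×10^-5 K/W
R_vermiculite fill = L/(kA) = 0.115/(0.0688×19.2) = 0.08706 K/W
R_total = 0.09262 K/W
Q = ΔT / R_total = 176 / 0.09262

Q ≈ 1900 W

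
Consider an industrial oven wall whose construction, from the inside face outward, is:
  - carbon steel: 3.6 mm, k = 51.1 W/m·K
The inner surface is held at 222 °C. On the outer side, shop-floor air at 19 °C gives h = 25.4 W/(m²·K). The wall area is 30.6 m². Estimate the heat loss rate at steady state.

Q ≈ 157000 W

Thermal resistances in series:
R_carbon steel = L/(kA) = 0.0036/(51.1×30.6) = 2.302×10^-6 K/W
R_outer film = 1/(h_o·A) = 1/(25.4×30.6) = 0.001287 K/W
R_total = 0.001289 K/W
Q = ΔT / R_total = 203 / 0.001289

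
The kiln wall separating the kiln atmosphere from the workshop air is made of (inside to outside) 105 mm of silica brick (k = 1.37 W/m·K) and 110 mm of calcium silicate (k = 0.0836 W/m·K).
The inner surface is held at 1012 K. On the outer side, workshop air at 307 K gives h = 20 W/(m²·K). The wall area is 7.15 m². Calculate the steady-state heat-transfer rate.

Treating each layer as a thermal resistance in series:
R_silica brick = L/(kA) = 0.105/(1.37×7.15) = 0.01072 K/W
R_calcium silicate = L/(kA) = 0.11/(0.0836×7.15) = 0.184 K/W
R_outer film = 1/(h_o·A) = 1/(20×7.15) = 0.006993 K/W
R_total = 0.2017 K/W
Q = ΔT / R_total = 705 / 0.2017

Q ≈ 3490 W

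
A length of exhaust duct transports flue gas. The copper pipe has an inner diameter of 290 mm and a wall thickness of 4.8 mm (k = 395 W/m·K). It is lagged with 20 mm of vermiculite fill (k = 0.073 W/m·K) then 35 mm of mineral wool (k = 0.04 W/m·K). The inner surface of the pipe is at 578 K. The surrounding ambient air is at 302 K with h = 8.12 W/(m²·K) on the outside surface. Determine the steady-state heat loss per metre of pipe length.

q′ ≈ 248 W/m

For a radial system each layer contributes R = ln(r_out/r_in)/(2πkL); films add R = 1/(hA).
R_copper pipe wall = ln(149.8/145)/(2π×395×1) = 1.312×10^-5 K/W
R_vermiculite fill = ln(169.8/149.8)/(2π×0.073×1) = 0.2732 K/W
R_mineral wool = ln(204.8/169.8)/(2π×0.04×1) = 0.7457 K/W
R_outer film = 1/(h_o·2πr_oL) = 1/(8.12×2π×0.2048×1) = 0.0957 K/W
R_total = 1.115 K/W
Q = ΔT/R_total = 276/1.115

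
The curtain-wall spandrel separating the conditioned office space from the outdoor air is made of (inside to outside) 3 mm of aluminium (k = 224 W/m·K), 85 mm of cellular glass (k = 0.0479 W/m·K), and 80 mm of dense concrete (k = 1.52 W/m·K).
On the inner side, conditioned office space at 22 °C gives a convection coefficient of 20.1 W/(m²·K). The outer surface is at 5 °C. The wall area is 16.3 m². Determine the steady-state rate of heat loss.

Q ≈ 148 W

Model the wall as resistances in series:
R_inner film = 1/(h_i·A) = 1/(20.1×16.3) = 0.003052 K/W
R_aluminium = L/(kA) = 0.003/(224×16.3) = 8.216×10^-7 K/W
R_cellular glass = L/(kA) = 0.085/(0.0479×16.3) = 0.1089 K/W
R_dense concrete = L/(kA) = 0.08/(1.52×16.3) = 0.003229 K/W
R_total = 0.1151 K/W
Q = ΔT / R_total = 17 / 0.1151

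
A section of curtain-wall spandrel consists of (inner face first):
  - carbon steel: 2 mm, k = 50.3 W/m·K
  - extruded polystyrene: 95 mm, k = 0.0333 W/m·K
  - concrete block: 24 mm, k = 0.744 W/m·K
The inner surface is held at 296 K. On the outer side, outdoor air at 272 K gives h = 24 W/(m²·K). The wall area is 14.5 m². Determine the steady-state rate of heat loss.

Q ≈ 119 W

Model the wall as resistances in series:
R_carbon steel = L/(kA) = 0.002/(50.3×14.5) = 2.742×10^-6 K/W
R_extruded polystyrene = L/(kA) = 0.095/(0.0333×14.5) = 0.1967 K/W
R_concrete block = L/(kA) = 0.024/(0.744×14.5) = 0.002225 K/W
R_outer film = 1/(h_o·A) = 1/(24×14.5) = 0.002874 K/W
R_total = 0.2018 K/W
Q = ΔT / R_total = 24 / 0.2018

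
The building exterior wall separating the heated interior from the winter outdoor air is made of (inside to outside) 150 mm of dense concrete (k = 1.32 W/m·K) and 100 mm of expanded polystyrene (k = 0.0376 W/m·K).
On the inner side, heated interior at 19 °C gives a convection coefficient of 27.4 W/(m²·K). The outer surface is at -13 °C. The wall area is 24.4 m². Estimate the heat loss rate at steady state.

Using the resistance-network approach (series):
R_inner film = 1/(h_i·A) = 1/(27.4×24.4) = 0.001496 K/W
R_dense concrete = L/(kA) = 0.15/(1.32×24.4) = 0.004657 K/W
R_expanded polystyrene = L/(kA) = 0.1/(0.0376×24.4) = 0.109 K/W
R_total = 0.1152 K/W
Q = ΔT / R_total = 32 / 0.1152

Q ≈ 278 W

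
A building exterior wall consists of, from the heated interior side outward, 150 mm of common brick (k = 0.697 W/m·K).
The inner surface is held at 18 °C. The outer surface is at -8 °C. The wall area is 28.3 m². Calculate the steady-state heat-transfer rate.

Q ≈ 3420 W

Series thermal resistances:
R_common brick = L/(kA) = 0.15/(0.697×28.3) = 0.007605 K/W
R_total = 0.007605 K/W
Q = ΔT / R_total = 26 / 0.007605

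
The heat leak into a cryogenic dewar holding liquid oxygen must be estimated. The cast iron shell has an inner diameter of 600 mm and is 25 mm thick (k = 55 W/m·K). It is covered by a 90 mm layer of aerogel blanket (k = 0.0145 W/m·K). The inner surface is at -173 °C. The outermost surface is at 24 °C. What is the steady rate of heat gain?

Q ≈ 53.8 W

Each spherical layer contributes R = (1/r_i − 1/r_o)/(4πk):
R_cast iron shell = (1/0.3 − 1/0.325)/(4π×55) = 3.71×10^-4 K/W
R_aerogel blanket = (1/0.325 − 1/0.415)/(4π×0.0145) = 3.662 K/W
R_total = 3.662 K/W
Q = ΔT/R_total = 197/3.662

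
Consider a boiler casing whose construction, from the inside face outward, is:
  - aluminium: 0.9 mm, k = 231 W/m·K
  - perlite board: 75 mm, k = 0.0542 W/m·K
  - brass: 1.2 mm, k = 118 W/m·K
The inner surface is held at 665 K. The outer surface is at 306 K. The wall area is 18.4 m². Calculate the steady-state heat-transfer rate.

Q ≈ 4770 W

Treating each layer as a thermal resistance in series:
R_aluminium = L/(kA) = 0.0009/(231×18.4) = 2.117×10^-7 K/W
R_perlite board = L/(kA) = 0.075/(0.0542×18.4) = 0.0752 K/W
R_brass = L/(kA) = 0.0012/(118×18.4) = 5.527×10^-7 K/W
R_total = 0.07521 K/W
Q = ΔT / R_total = 359 / 0.07521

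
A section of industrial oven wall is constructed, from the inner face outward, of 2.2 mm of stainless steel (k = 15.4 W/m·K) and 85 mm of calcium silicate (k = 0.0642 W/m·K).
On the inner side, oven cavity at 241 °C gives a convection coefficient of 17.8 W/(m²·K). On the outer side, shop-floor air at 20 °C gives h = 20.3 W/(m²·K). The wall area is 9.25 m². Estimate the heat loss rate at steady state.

Q ≈ 1430 W

Using the resistance-network approach (series):
R_inner film = 1/(h_i·A) = 1/(17.8×9.25) = 0.006073 K/W
R_stainless steel = L/(kA) = 0.0022/(15.4×9.25) = 1.544×10^-5 K/W
R_calcium silicate = L/(kA) = 0.085/(0.0642×9.25) = 0.1431 K/W
R_outer film = 1/(h_o·A) = 1/(20.3×9.25) = 0.005326 K/W
R_total = 0.1545 K/W
Q = ΔT / R_total = 221 / 0.1545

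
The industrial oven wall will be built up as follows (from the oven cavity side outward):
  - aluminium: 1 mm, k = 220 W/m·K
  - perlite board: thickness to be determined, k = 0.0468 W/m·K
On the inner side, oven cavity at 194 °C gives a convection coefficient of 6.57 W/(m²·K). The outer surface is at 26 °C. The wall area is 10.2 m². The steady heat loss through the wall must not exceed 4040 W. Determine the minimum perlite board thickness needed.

L ≈ 12.7 mm

Thermal resistances in series:
R_inner film = 1/(h_i·A) = 1/(6.57×10.2) = 0.01492 K/W
R_aluminium = L/(kA) = 0.001/(220×10.2) = 4.456×10^-7 K/W
Sum of the known resistances R_other = 0.01492 K/W
Required total resistance R_tot = ΔT/Q_allow = 168/4040 = 0.04158 K/W
R_perlite board = R_tot − R_other = 0.02666 K/W
L = R·k·A = 0.02666×0.0468×10.2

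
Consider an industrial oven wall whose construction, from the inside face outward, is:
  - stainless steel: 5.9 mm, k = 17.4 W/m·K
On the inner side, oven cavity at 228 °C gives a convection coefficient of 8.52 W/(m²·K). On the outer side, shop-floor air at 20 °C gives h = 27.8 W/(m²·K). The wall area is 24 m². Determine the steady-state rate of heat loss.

Thermal resistances in series:
R_inner film = 1/(h_i·A) = 1/(8.52×24) = 0.00489 K/W
R_stainless steel = L/(kA) = 0.0059/(17.4×24) = 1.413×10^-5 K/W
R_outer film = 1/(h_o·A) = 1/(27.8×24) = 0.001499 K/W
R_total = 0.006403 K/W
Q = ΔT / R_total = 208 / 0.006403

Q ≈ 32500 W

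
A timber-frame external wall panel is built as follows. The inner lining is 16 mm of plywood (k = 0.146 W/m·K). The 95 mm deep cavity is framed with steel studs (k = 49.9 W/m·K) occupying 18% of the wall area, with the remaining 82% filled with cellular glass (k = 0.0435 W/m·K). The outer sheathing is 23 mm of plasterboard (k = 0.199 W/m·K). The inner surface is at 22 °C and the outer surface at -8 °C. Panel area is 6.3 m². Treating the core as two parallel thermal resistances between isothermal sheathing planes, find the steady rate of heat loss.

Q ≈ 802 W

Sheathing layers in series; stud and cavity paths in parallel between them.
R_inner = 0.016/(0.146×6.3) = 0.0174 K/W
R_stud  = 0.095/(49.9×0.18×6.3) = 0.001679 K/W
R_cav   = 0.095/(0.0435×0.82×6.3) = 0.4227 K/W
1/R_core = 1/R_stud + 1/R_cav → R_core = 0.001672 K/W
R_outer = 0.023/(0.199×6.3) = 0.01835 K/W
R_total = 0.03741 K/W
Q = ΔT/R_total = 30/0.03741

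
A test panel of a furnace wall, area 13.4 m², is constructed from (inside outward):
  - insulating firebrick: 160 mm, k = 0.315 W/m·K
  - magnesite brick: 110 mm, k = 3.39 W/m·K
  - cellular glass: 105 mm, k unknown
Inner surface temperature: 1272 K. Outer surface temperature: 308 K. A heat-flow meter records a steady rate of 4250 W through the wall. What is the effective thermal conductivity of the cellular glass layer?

Series thermal resistances:
R_insulating firebrick = L/(kA) = 0.16/(0.315×13.4) = 0.03791 K/W
R_magnesite brick = L/(kA) = 0.11/(3.39×13.4) = 0.002422 K/W
Sum of known resistances R_other = 0.04033 K/W
Total R = ΔT/Q = 964/4250 = 0.2268 K/W
R_cellular glass = R_total − R_other = 0.1865 K/W
k = L/(R·A) = 0.105/(0.1865×13.4)

k ≈ 0.042 W/(m·K)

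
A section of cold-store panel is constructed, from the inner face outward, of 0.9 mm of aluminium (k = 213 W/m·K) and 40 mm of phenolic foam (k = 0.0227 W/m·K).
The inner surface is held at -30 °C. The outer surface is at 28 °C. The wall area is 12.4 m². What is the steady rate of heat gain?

Thermal resistances in series:
R_aluminium = L/(kA) = 0.0009/(213×12.4) = 3.408×10^-7 K/W
R_phenolic foam = L/(kA) = 0.04/(0.0227×12.4) = 0.1421 K/W
R_total = 0.1421 K/W
Q = ΔT / R_total = 58 / 0.1421

Q ≈ 408 W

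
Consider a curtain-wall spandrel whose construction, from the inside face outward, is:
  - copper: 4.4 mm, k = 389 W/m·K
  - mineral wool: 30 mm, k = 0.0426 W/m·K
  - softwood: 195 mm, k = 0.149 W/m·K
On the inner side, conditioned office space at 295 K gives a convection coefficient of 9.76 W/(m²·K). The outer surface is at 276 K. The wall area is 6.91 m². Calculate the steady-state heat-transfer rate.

Treating each layer as a thermal resistance in series:
R_inner film = 1/(h_i·A) = 1/(9.76×6.91) = 0.01483 K/W
R_copper = L/(kA) = 0.0044/(389×6.91) = 1.637×10^-6 K/W
R_mineral wool = L/(kA) = 0.03/(0.0426×6.91) = 0.1019 K/W
R_softwood = L/(kA) = 0.195/(0.149×6.91) = 0.1894 K/W
R_total = 0.3061 K/W
Q = ΔT / R_total = 19 / 0.3061

Q ≈ 62.1 W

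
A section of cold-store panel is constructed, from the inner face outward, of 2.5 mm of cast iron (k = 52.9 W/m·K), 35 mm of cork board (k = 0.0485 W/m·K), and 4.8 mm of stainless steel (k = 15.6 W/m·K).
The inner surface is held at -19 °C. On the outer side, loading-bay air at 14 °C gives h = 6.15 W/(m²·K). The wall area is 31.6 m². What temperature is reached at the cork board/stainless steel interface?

Series thermal resistances:
R_cast iron = L/(kA) = 0.0025/(52.9×31.6) = 1.496×10^-6 K/W
R_cork board = L/(kA) = 0.035/(0.0485×31.6) = 0.02284 K/W
R_stainless steel = L/(kA) = 0.0048/(15.6×31.6) = 9.737×10^-6 K/W
R_outer film = 1/(h_o·A) = 1/(6.15×31.6) = 0.005146 K/W
R_total = 0.02799 K/W;  Q = ΔT/R_total = 33/0.02799 = 1179 W
T_interface = T_inner + Q·ΣR(inner→interface) = -19 + 1180×0.02284

T ≈ 7.92 °C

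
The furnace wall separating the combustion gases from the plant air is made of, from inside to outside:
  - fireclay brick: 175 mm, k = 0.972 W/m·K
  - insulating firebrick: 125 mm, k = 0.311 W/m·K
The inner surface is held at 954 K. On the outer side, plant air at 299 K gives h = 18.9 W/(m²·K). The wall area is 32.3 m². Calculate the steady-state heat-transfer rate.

Series thermal resistances:
R_fireclay brick = L/(kA) = 0.175/(0.972×32.3) = 0.005574 K/W
R_insulating firebrick = L/(kA) = 0.125/(0.311×32.3) = 0.01244 K/W
R_outer film = 1/(h_o·A) = 1/(18.9×32.3) = 0.001638 K/W
R_total = 0.01966 K/W
Q = ΔT / R_total = 655 / 0.01966

Q ≈ 33300 W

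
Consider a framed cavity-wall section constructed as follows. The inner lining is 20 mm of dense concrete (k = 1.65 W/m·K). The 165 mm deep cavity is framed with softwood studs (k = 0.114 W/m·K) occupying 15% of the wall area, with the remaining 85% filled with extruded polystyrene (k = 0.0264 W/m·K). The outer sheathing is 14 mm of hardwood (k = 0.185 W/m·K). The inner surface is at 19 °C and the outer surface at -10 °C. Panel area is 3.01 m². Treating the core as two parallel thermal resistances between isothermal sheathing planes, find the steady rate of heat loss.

Sheathing layers in series; stud and cavity paths in parallel between them.
R_inner = 0.02/(1.65×3.01) = 0.004027 K/W
R_stud  = 0.165/(0.114×0.15×3.01) = 3.206 K/W
R_cav   = 0.165/(0.0264×0.85×3.01) = 2.443 K/W
1/R_core = 1/R_stud + 1/R_cav → R_core = 1.386 K/W
R_outer = 0.014/(0.185×3.01) = 0.02514 K/W
R_total = 1.416 K/W
Q = ΔT/R_total = 29/1.416

Q ≈ 20.5 W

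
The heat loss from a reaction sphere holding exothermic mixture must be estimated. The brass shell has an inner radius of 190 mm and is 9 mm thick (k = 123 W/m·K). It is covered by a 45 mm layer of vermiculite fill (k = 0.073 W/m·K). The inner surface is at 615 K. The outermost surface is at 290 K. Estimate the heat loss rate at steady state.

Q ≈ 322 W

Spherical conduction: R = (1/r_in − 1/r_out)/(4πk) per layer; series-sum.
R_brass shell = (1/0.19 − 1/0.199)/(4π×123) = 1.54×10^-4 K/W
R_vermiculite fill = (1/0.199 − 1/0.244)/(4π×0.073) = 1.01 K/W
R_total = 1.01 K/W
Q = ΔT/R_total = 325/1.01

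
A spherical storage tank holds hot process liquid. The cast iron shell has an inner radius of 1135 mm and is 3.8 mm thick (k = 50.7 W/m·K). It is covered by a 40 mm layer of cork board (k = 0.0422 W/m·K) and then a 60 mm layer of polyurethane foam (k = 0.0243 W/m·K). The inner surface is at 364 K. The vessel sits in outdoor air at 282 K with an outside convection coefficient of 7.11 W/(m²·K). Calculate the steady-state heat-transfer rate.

Q ≈ 414 W

Each spherical layer contributes R = (1/r_i − 1/r_o)/(4πk):
R_cast iron shell = (1/1.135 − 1/1.1388)/(4π×50.7) = 4.614×10^-6 K/W
R_cork board = (1/1.1388 − 1/1.1788)/(4π×0.0422) = 0.05619 K/W
R_polyurethane foam = (1/1.1788 − 1/1.2388)/(4π×0.0243) = 0.1346 K/W
R_outer film = 1/(h·4πr_o²) = 1/(7.11×4π×1.2388²) = 0.007293 K/W
R_total = 0.198 K/W
Q = ΔT/R_total = 82/0.198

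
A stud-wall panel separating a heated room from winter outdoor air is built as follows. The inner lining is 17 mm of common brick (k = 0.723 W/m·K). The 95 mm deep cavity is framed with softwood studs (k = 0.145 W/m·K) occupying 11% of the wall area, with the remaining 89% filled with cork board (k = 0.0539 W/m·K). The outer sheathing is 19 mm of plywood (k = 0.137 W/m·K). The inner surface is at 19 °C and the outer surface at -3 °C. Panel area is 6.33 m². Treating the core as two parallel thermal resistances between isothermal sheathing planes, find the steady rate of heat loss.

Q ≈ 84.5 W

Sheathing layers in series; stud and cavity paths in parallel between them.
R_inner = 0.017/(0.723×6.33) = 0.003715 K/W
R_stud  = 0.095/(0.145×0.11×6.33) = 0.9409 K/W
R_cav   = 0.095/(0.0539×0.89×6.33) = 0.3129 K/W
1/R_core = 1/R_stud + 1/R_cav → R_core = 0.2348 K/W
R_outer = 0.019/(0.137×6.33) = 0.02191 K/W
R_total = 0.2604 K/W
Q = ΔT/R_total = 22/0.2604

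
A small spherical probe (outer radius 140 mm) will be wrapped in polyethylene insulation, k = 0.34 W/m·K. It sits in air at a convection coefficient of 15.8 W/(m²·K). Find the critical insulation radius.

For a sphere r_cr = 2k/h = 2×0.34/15.8
r_cr = 43 mm; since the bare radius (140 mm) is above r_cr, any added insulation will reduce heat loss.

r_cr ≈ 43 mm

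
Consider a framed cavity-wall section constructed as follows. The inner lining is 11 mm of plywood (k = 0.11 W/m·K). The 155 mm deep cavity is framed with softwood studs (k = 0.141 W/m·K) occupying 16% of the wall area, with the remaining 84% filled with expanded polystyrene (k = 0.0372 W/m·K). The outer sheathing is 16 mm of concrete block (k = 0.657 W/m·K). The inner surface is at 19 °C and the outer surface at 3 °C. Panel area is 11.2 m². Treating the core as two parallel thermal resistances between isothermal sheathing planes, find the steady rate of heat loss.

Sheathing layers in series; stud and cavity paths in parallel between them.
R_inner = 0.011/(0.11×11.2) = 0.008929 K/W
R_stud  = 0.155/(0.141×0.16×11.2) = 0.6134 K/W
R_cav   = 0.155/(0.0372×0.84×11.2) = 0.4429 K/W
1/R_core = 1/R_stud + 1/R_cav → R_core = 0.2572 K/W
R_outer = 0.016/(0.657×11.2) = 0.002174 K/W
R_total = 0.2683 K/W
Q = ΔT/R_total = 16/0.2683

Q ≈ 59.6 W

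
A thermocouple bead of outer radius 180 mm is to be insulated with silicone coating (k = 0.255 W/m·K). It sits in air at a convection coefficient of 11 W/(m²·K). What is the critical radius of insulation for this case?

r_cr ≈ 46.4 mm

For a sphere r_cr = 2k/h = 2×0.255/11
r_cr = 46.4 mm; since the bare radius (180 mm) is above r_cr, any added insulation will reduce heat loss.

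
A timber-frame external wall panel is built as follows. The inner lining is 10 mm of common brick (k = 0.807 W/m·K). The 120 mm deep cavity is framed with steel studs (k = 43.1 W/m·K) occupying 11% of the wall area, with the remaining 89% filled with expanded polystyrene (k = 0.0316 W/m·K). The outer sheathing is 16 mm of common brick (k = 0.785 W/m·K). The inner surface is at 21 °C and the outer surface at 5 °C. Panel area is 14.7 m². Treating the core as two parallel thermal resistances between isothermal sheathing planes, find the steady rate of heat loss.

Sheathing layers in series; stud and cavity paths in parallel between them.
R_inner = 0.01/(0.807×14.7) = 8.43×10^-4 K/W
R_stud  = 0.12/(43.1×0.11×14.7) = 0.001722 K/W
R_cav   = 0.12/(0.0316×0.89×14.7) = 0.2903 K/W
1/R_core = 1/R_stud + 1/R_cav → R_core = 0.001712 K/W
R_outer = 0.016/(0.785×14.7) = 0.001387 K/W
R_total = 0.003941 K/W
Q = ΔT/R_total = 16/0.003941

Q ≈ 4060 W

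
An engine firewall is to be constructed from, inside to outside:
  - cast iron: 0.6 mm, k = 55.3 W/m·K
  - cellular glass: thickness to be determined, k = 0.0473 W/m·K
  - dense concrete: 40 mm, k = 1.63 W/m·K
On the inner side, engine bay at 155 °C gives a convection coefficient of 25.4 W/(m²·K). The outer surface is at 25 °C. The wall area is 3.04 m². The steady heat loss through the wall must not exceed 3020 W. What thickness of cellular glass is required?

Series thermal resistances:
R_inner film = 1/(h_i·A) = 1/(25.4×3.04) = 0.01295 K/W
R_cast iron = L/(kA) = 0.0006/(55.3×3.04) = 3.569×10^-6 K/W
R_dense concrete = L/(kA) = 0.04/(1.63×3.04) = 0.008072 K/W
Sum of the known resistances R_other = 0.02103 K/W
Required total resistance R_tot = ΔT/Q_allow = 130/3020 = 0.04305 K/W
R_cellular glass = R_tot − R_other = 0.02202 K/W
L = R·k·A = 0.02202×0.0473×3.04

L ≈ 3.17 mm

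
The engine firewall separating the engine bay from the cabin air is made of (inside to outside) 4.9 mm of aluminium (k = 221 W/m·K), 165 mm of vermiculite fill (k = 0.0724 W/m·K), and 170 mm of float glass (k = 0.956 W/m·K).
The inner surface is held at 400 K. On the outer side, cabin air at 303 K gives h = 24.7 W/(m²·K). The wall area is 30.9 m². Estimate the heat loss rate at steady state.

Q ≈ 1200 W

Series thermal resistances:
R_aluminium = L/(kA) = 0.0049/(221×30.9) = 7.175×10^-7 K/W
R_vermiculite fill = L/(kA) = 0.165/(0.0724×30.9) = 0.07375 K/W
R_float glass = L/(kA) = 0.17/(0.956×30.9) = 0.005755 K/W
R_outer film = 1/(h_o·A) = 1/(24.7×30.9) = 0.00131 K/W
R_total = 0.08082 K/W
Q = ΔT / R_total = 97 / 0.08082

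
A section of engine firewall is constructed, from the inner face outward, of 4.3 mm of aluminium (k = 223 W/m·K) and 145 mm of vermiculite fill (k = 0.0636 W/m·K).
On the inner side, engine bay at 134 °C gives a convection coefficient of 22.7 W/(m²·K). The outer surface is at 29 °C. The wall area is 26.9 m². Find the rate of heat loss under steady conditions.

Q ≈ 1220 W

Series thermal resistances:
R_inner film = 1/(h_i·A) = 1/(22.7×26.9) = 0.001638 K/W
R_aluminium = L/(kA) = 0.0043/(223×26.9) = 7.168×10^-7 K/W
R_vermiculite fill = L/(kA) = 0.145/(0.0636×26.9) = 0.08475 K/W
R_total = 0.08639 K/W
Q = ΔT / R_total = 105 / 0.08639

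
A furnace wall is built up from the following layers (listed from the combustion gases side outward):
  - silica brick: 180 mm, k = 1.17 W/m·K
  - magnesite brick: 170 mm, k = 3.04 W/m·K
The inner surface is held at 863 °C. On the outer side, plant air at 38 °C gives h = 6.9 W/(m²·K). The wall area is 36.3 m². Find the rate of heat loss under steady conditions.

Q ≈ 84400 W

Series thermal resistances:
R_silica brick = L/(kA) = 0.18/(1.17×36.3) = 0.004238 K/W
R_magnesite brick = L/(kA) = 0.17/(3.04×36.3) = 0.001541 K/W
R_outer film = 1/(h_o·A) = 1/(6.9×36.3) = 0.003992 K/W
R_total = 0.009771 K/W
Q = ΔT / R_total = 825 / 0.009771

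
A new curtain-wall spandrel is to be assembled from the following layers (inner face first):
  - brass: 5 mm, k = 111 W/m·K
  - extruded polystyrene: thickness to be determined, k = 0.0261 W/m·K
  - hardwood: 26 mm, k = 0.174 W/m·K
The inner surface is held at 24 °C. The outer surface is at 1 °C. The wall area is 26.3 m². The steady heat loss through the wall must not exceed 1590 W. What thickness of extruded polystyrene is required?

Model the wall as resistances in series:
R_brass = L/(kA) = 0.005/(111×26.3) = 1.713×10^-6 K/W
R_hardwood = L/(kA) = 0.026/(0.174×26.3) = 0.005682 K/W
Sum of the known resistances R_other = 0.005683 K/W
Required total resistance R_tot = ΔT/Q_allow = 23/1590 = 0.01447 K/W
R_extruded polystyrene = R_tot − R_other = 0.008782 K/W
L = R·k·A = 0.008782×0.0261×26.3

L ≈ 6.03 mm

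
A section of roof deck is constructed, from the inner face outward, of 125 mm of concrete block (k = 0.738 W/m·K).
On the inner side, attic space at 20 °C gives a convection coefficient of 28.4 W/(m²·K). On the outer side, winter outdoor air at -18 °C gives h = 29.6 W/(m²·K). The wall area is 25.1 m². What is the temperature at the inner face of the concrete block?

T ≈ 14.4 °C

Model the wall as resistances in series:
R_inner film = 1/(h_i·A) = 1/(28.4×25.1) = 0.001403 K/W
R_concrete block = L/(kA) = 0.125/(0.738×25.1) = 0.006748 K/W
R_outer film = 1/(h_o·A) = 1/(29.6×25.1) = 0.001346 K/W
R_total = 0.009497 K/W;  Q = ΔT/R_total = 38/0.009497 = 4001 W
T_interface = T_inner − Q·ΣR(inner→interface) = 20 − 4000×0.001403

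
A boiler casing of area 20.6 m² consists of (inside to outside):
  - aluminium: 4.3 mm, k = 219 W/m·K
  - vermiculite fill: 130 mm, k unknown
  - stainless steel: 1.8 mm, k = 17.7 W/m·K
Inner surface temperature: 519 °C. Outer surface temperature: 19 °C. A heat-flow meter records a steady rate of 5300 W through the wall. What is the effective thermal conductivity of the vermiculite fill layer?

Series thermal resistances:
R_aluminium = L/(kA) = 0.0043/(219×20.6) = 9.531×10^-7 K/W
R_stainless steel = L/(kA) = 0.0018/(17.7×20.6) = 4.937×10^-6 K/W
Sum of known resistances R_other = 5.89×10^-6 K/W
Total R = ΔT/Q = 500/5300 = 0.09434 K/W
R_vermiculite fill = R_total − R_other = 0.09433 K/W
k = L/(R·A) = 0.13/(0.09433×20.6)

k ≈ 0.0669 W/(m·K)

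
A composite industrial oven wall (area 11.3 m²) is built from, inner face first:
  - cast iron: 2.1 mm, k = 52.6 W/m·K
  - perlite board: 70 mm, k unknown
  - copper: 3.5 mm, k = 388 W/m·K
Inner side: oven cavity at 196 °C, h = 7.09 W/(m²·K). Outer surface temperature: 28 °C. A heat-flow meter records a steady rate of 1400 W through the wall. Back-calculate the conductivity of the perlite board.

Using the resistance-network approach (series):
R_inner film = 1/(h_i·A) = 1/(7.09×11.3) = 0.01248 K/W
R_cast iron = L/(kA) = 0.0021/(52.6×11.3) = 3.533×10^-6 K/W
R_copper = L/(kA) = 0.0035/(388×11.3) = 7.983×10^-7 K/W
Sum of known resistances R_other = 0.01249 K/W
Total R = ΔT/Q = 168/1400 = 0.12 K/W
R_perlite board = R_total − R_other = 0.1075 K/W
k = L/(R·A) = 0.07/(0.1075×11.3)

k ≈ 0.0576 W/(m·K)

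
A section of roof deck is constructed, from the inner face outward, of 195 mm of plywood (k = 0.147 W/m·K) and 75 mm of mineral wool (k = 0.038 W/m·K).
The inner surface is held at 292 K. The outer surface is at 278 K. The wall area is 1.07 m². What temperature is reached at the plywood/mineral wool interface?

Series thermal resistances:
R_plywood = L/(kA) = 0.195/(0.147×1.07) = 1.24 K/W
R_mineral wool = L/(kA) = 0.075/(0.038×1.07) = 1.845 K/W
R_total = 3.084 K/W;  Q = ΔT/R_total = 14/3.084 = 4.539 W
T_interface = T_inner − Q·ΣR(inner→interface) = 292 − 4.54×1.24

T ≈ 286 K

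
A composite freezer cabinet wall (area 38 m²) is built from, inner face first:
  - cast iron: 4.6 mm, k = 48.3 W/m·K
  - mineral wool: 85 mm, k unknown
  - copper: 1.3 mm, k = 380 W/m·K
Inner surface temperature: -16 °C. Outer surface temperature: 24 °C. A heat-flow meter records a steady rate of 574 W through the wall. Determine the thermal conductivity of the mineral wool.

k ≈ 0.0321 W/(m·K)

Thermal resistances in series:
R_cast iron = L/(kA) = 0.0046/(48.3×38) = 2.506×10^-6 K/W
R_copper = L/(kA) = 0.0013/(380×38) = 9.003×10^-8 K/W
Sum of known resistances R_other = 2.596×10^-6 K/W
Total R = ΔT/Q = 40/574 = 0.06969 K/W
R_mineral wool = R_total − R_other = 0.06968 K/W
k = L/(R·A) = 0.085/(0.06968×38)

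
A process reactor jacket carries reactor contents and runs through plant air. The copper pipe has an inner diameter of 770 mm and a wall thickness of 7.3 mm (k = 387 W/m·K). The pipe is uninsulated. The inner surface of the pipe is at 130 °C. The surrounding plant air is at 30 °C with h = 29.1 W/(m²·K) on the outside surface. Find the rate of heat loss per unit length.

q′ ≈ 7170 W/m

For a radial system each layer contributes R = ln(r_out/r_in)/(2πkL); films add R = 1/(hA).
R_copper pipe wall = ln(392.3/385)/(2π×387×1) = 7.725×10^-6 K/W
R_outer film = 1/(h_o·2πr_oL) = 1/(29.1×2π×0.3923×1) = 0.01394 K/W
R_total = 0.01395 K/W
Q = ΔT/R_total = 100/0.01395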